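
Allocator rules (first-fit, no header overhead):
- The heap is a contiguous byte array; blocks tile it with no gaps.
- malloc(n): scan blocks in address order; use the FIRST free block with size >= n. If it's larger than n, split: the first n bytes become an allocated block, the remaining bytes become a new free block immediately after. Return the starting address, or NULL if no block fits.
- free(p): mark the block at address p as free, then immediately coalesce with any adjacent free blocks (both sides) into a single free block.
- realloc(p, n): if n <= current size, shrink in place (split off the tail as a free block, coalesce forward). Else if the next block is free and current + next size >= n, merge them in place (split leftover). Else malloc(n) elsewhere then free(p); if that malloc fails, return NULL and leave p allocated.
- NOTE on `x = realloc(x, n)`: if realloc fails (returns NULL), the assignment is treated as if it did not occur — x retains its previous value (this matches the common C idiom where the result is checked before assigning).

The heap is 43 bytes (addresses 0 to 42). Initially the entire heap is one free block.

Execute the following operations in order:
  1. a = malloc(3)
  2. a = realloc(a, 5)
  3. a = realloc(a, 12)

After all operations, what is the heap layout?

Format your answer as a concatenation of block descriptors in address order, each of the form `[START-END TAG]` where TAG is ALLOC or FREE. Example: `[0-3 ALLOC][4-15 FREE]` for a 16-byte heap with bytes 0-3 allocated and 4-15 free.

Op 1: a = malloc(3) -> a = 0; heap: [0-2 ALLOC][3-42 FREE]
Op 2: a = realloc(a, 5) -> a = 0; heap: [0-4 ALLOC][5-42 FREE]
Op 3: a = realloc(a, 12) -> a = 0; heap: [0-11 ALLOC][12-42 FREE]

Answer: [0-11 ALLOC][12-42 FREE]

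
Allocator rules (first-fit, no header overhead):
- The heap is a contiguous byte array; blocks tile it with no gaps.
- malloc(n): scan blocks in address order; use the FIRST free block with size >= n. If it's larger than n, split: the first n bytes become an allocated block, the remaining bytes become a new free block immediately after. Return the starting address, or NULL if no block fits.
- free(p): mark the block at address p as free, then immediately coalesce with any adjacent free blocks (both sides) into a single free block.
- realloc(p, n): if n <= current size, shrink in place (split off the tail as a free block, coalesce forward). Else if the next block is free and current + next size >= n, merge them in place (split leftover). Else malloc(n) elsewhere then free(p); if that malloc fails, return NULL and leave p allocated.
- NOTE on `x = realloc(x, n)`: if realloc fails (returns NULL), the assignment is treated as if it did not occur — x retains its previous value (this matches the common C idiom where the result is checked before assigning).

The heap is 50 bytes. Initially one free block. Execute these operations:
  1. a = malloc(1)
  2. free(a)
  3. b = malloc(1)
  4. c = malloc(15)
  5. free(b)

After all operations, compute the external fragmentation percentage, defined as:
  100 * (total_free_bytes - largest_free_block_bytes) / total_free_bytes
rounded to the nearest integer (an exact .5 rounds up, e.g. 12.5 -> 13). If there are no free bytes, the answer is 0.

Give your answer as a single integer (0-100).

Answer: 3

Derivation:
Op 1: a = malloc(1) -> a = 0; heap: [0-0 ALLOC][1-49 FREE]
Op 2: free(a) -> (freed a); heap: [0-49 FREE]
Op 3: b = malloc(1) -> b = 0; heap: [0-0 ALLOC][1-49 FREE]
Op 4: c = malloc(15) -> c = 1; heap: [0-0 ALLOC][1-15 ALLOC][16-49 FREE]
Op 5: free(b) -> (freed b); heap: [0-0 FREE][1-15 ALLOC][16-49 FREE]
Free blocks: [1 34] total_free=35 largest=34 -> 100*(35-34)/35 = 100/35 ≈ 2.857 -> rounds to 3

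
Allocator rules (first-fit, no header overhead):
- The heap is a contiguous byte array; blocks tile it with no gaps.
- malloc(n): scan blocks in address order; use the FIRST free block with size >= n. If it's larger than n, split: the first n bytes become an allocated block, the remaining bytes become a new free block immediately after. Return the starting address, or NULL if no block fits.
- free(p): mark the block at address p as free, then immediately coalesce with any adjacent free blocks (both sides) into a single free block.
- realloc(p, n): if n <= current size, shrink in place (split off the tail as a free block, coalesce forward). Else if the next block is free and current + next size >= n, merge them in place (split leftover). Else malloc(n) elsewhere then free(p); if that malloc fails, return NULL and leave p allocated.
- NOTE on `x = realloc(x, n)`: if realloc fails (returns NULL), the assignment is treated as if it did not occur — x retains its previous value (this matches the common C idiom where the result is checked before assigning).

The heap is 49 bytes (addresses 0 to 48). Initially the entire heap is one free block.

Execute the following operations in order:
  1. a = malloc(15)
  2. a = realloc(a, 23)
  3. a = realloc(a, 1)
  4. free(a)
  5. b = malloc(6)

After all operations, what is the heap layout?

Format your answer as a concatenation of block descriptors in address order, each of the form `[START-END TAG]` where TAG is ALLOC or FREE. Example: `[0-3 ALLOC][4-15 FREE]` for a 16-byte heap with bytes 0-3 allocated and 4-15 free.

Answer: [0-5 ALLOC][6-48 FREE]

Derivation:
Op 1: a = malloc(15) -> a = 0; heap: [0-14 ALLOC][15-48 FREE]
Op 2: a = realloc(a, 23) -> a = 0; heap: [0-22 ALLOC][23-48 FREE]
Op 3: a = realloc(a, 1) -> a = 0; heap: [0-0 ALLOC][1-48 FREE]
Op 4: free(a) -> (freed a); heap: [0-48 FREE]
Op 5: b = malloc(6) -> b = 0; heap: [0-5 ALLOC][6-48 FREE]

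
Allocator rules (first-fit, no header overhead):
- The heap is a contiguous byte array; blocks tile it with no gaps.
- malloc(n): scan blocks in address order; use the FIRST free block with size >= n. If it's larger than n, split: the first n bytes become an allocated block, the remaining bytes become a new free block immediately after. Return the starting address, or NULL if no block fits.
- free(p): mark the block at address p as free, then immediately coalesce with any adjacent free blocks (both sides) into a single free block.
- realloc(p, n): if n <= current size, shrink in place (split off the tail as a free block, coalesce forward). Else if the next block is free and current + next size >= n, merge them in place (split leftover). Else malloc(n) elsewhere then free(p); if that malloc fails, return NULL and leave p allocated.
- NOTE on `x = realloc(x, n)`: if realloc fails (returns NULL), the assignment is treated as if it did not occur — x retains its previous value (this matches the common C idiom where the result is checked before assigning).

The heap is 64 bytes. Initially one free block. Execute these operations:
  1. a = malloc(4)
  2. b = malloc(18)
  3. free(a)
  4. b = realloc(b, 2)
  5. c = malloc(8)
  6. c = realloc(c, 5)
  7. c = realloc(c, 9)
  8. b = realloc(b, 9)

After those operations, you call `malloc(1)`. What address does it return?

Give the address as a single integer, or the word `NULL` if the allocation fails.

Answer: 0

Derivation:
Op 1: a = malloc(4) -> a = 0; heap: [0-3 ALLOC][4-63 FREE]
Op 2: b = malloc(18) -> b = 4; heap: [0-3 ALLOC][4-21 ALLOC][22-63 FREE]
Op 3: free(a) -> (freed a); heap: [0-3 FREE][4-21 ALLOC][22-63 FREE]
Op 4: b = realloc(b, 2) -> b = 4; heap: [0-3 FREE][4-5 ALLOC][6-63 FREE]
Op 5: c = malloc(8) -> c = 6; heap: [0-3 FREE][4-5 ALLOC][6-13 ALLOC][14-63 FREE]
Op 6: c = realloc(c, 5) -> c = 6; heap: [0-3 FREE][4-5 ALLOC][6-10 ALLOC][11-63 FREE]
Op 7: c = realloc(c, 9) -> c = 6; heap: [0-3 FREE][4-5 ALLOC][6-14 ALLOC][15-63 FREE]
Op 8: b = realloc(b, 9) -> b = 15; heap: [0-5 FREE][6-14 ALLOC][15-23 ALLOC][24-63 FREE]
malloc(1): first-fit scan over [0-5 FREE][6-14 ALLOC][15-23 ALLOC][24-63 FREE] -> 0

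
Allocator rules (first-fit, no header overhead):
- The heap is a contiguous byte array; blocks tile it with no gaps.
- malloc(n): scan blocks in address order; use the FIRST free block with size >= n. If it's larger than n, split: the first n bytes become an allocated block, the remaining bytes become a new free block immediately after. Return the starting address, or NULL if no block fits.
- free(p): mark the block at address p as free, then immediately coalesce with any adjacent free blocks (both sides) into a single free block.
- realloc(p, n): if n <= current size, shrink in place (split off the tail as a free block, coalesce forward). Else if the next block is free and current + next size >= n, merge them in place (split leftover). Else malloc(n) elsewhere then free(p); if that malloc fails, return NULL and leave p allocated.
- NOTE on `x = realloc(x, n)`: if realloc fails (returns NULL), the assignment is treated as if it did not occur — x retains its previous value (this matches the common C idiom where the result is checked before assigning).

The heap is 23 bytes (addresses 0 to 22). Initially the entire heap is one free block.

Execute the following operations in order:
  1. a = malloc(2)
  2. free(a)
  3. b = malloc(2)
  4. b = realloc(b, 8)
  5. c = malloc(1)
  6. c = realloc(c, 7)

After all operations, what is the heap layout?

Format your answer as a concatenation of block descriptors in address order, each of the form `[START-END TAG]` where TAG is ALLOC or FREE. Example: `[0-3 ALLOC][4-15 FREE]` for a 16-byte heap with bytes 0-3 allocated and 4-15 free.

Answer: [0-7 ALLOC][8-14 ALLOC][15-22 FREE]

Derivation:
Op 1: a = malloc(2) -> a = 0; heap: [0-1 ALLOC][2-22 FREE]
Op 2: free(a) -> (freed a); heap: [0-22 FREE]
Op 3: b = malloc(2) -> b = 0; heap: [0-1 ALLOC][2-22 FREE]
Op 4: b = realloc(b, 8) -> b = 0; heap: [0-7 ALLOC][8-22 FREE]
Op 5: c = malloc(1) -> c = 8; heap: [0-7 ALLOC][8-8 ALLOC][9-22 FREE]
Op 6: c = realloc(c, 7) -> c = 8; heap: [0-7 ALLOC][8-14 ALLOC][15-22 FREE]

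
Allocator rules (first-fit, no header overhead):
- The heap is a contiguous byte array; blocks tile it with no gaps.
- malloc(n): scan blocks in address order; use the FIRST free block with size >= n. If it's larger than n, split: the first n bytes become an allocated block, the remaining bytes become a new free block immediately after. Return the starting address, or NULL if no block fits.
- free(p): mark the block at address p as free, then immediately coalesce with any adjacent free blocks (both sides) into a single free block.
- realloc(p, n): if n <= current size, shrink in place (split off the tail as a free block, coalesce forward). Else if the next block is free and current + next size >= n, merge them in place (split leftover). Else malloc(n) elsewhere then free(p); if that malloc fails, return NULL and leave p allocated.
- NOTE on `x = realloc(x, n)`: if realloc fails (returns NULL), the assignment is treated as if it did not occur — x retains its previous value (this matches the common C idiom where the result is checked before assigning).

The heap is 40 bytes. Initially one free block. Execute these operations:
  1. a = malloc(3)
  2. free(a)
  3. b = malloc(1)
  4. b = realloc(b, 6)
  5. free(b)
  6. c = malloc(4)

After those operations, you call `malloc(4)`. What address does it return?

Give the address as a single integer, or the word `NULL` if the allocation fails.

Answer: 4

Derivation:
Op 1: a = malloc(3) -> a = 0; heap: [0-2 ALLOC][3-39 FREE]
Op 2: free(a) -> (freed a); heap: [0-39 FREE]
Op 3: b = malloc(1) -> b = 0; heap: [0-0 ALLOC][1-39 FREE]
Op 4: b = realloc(b, 6) -> b = 0; heap: [0-5 ALLOC][6-39 FREE]
Op 5: free(b) -> (freed b); heap: [0-39 FREE]
Op 6: c = malloc(4) -> c = 0; heap: [0-3 ALLOC][4-39 FREE]
malloc(4): first-fit scan over [0-3 ALLOC][4-39 FREE] -> 4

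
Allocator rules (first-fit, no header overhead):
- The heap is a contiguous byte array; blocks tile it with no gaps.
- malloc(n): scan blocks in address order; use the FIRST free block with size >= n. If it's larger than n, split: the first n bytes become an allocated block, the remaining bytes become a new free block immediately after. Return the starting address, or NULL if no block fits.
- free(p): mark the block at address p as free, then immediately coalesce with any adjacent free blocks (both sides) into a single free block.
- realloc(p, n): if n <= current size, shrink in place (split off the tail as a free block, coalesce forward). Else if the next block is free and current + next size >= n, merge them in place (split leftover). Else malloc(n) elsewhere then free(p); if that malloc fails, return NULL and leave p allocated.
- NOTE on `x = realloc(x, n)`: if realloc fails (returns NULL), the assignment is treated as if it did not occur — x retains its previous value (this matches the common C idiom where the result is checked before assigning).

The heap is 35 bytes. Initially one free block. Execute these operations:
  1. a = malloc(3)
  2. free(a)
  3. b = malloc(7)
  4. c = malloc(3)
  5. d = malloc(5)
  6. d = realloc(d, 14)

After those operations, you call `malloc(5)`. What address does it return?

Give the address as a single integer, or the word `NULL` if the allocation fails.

Answer: 24

Derivation:
Op 1: a = malloc(3) -> a = 0; heap: [0-2 ALLOC][3-34 FREE]
Op 2: free(a) -> (freed a); heap: [0-34 FREE]
Op 3: b = malloc(7) -> b = 0; heap: [0-6 ALLOC][7-34 FREE]
Op 4: c = malloc(3) -> c = 7; heap: [0-6 ALLOC][7-9 ALLOC][10-34 FREE]
Op 5: d = malloc(5) -> d = 10; heap: [0-6 ALLOC][7-9 ALLOC][10-14 ALLOC][15-34 FREE]
Op 6: d = realloc(d, 14) -> d = 10; heap: [0-6 ALLOC][7-9 ALLOC][10-23 ALLOC][24-34 FREE]
malloc(5): first-fit scan over [0-6 ALLOC][7-9 ALLOC][10-23 ALLOC][24-34 FREE] -> 24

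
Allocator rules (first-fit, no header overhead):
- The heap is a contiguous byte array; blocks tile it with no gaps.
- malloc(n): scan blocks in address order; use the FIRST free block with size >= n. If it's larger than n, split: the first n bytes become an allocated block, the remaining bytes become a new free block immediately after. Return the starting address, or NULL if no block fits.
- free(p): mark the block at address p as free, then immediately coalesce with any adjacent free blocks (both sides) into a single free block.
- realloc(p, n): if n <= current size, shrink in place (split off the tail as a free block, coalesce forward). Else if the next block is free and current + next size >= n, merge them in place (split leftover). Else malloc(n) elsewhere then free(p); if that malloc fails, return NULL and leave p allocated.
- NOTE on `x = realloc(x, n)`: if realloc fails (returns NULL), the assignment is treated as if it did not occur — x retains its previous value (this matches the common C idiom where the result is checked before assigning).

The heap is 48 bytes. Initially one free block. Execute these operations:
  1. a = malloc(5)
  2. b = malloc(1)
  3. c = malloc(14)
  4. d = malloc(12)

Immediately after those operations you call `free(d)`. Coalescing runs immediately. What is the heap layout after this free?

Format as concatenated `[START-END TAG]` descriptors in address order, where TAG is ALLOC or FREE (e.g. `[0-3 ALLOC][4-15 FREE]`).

Answer: [0-4 ALLOC][5-5 ALLOC][6-19 ALLOC][20-47 FREE]

Derivation:
Op 1: a = malloc(5) -> a = 0; heap: [0-4 ALLOC][5-47 FREE]
Op 2: b = malloc(1) -> b = 5; heap: [0-4 ALLOC][5-5 ALLOC][6-47 FREE]
Op 3: c = malloc(14) -> c = 6; heap: [0-4 ALLOC][5-5 ALLOC][6-19 ALLOC][20-47 FREE]
Op 4: d = malloc(12) -> d = 20; heap: [0-4 ALLOC][5-5 ALLOC][6-19 ALLOC][20-31 ALLOC][32-47 FREE]
free(d): d = 20 -> block [20-31 ALLOC]; mark free, coalesce with adjacent free neighbors -> [0-4 ALLOC][5-5 ALLOC][6-19 ALLOC][20-47 FREE]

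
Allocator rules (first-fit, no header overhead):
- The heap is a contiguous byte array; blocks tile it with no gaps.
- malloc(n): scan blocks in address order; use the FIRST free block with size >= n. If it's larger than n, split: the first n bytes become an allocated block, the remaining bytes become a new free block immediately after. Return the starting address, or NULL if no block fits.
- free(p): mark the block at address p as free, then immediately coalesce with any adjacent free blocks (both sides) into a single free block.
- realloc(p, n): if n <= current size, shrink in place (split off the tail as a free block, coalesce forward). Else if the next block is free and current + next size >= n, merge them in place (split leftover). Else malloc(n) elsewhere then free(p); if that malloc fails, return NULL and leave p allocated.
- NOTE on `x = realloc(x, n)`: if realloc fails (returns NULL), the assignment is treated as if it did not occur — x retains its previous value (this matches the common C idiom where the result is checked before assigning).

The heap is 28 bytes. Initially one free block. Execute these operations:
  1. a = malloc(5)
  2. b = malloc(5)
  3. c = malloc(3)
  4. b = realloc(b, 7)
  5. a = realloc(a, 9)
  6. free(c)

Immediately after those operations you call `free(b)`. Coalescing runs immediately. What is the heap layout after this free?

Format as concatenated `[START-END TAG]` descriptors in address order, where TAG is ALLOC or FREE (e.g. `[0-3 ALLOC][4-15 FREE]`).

Answer: [0-8 ALLOC][9-27 FREE]

Derivation:
Op 1: a = malloc(5) -> a = 0; heap: [0-4 ALLOC][5-27 FREE]
Op 2: b = malloc(5) -> b = 5; heap: [0-4 ALLOC][5-9 ALLOC][10-27 FREE]
Op 3: c = malloc(3) -> c = 10; heap: [0-4 ALLOC][5-9 ALLOC][10-12 ALLOC][13-27 FREE]
Op 4: b = realloc(b, 7) -> b = 13; heap: [0-4 ALLOC][5-9 FREE][10-12 ALLOC][13-19 ALLOC][20-27 FREE]
Op 5: a = realloc(a, 9) -> a = 0; heap: [0-8 ALLOC][9-9 FREE][10-12 ALLOC][13-19 ALLOC][20-27 FREE]
Op 6: free(c) -> (freed c); heap: [0-8 ALLOC][9-12 FREE][13-19 ALLOC][20-27 FREE]
free(b): b = 13 -> block [13-19 ALLOC]; mark free, coalesce with adjacent free neighbors -> [0-8 ALLOC][9-27 FREE]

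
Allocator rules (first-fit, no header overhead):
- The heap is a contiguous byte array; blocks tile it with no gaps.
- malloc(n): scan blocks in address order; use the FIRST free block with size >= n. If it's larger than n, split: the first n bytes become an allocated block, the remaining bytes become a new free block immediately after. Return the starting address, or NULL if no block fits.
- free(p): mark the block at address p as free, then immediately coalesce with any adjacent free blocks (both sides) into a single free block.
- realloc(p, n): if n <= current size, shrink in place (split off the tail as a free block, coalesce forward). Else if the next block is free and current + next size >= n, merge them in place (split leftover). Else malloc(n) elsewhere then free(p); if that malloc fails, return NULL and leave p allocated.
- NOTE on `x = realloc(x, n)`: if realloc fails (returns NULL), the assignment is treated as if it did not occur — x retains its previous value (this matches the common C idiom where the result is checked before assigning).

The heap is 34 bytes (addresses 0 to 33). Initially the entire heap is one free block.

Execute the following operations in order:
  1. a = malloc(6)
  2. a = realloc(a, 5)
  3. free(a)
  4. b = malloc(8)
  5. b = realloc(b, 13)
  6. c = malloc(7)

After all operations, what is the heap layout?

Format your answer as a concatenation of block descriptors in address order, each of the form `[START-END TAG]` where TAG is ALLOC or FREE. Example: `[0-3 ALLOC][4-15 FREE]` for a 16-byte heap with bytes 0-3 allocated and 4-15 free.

Answer: [0-12 ALLOC][13-19 ALLOC][20-33 FREE]

Derivation:
Op 1: a = malloc(6) -> a = 0; heap: [0-5 ALLOC][6-33 FREE]
Op 2: a = realloc(a, 5) -> a = 0; heap: [0-4 ALLOC][5-33 FREE]
Op 3: free(a) -> (freed a); heap: [0-33 FREE]
Op 4: b = malloc(8) -> b = 0; heap: [0-7 ALLOC][8-33 FREE]
Op 5: b = realloc(b, 13) -> b = 0; heap: [0-12 ALLOC][13-33 FREE]
Op 6: c = malloc(7) -> c = 13; heap: [0-12 ALLOC][13-19 ALLOC][20-33 FREE]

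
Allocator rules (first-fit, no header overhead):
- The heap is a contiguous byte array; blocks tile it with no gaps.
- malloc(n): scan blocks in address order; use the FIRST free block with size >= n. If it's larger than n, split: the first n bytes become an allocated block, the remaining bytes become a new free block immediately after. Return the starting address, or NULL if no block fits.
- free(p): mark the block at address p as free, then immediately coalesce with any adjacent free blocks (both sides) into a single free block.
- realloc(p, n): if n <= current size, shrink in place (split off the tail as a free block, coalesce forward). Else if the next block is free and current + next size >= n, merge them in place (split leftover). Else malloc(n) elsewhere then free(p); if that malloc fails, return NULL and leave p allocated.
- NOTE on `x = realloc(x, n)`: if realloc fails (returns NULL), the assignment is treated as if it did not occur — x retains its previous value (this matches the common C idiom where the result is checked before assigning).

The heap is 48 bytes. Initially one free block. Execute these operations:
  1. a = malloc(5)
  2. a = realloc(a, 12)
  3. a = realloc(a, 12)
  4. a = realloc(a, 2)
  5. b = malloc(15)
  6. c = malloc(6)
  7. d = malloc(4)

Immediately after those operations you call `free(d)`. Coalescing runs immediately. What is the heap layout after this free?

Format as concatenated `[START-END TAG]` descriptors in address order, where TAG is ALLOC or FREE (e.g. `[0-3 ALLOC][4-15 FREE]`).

Op 1: a = malloc(5) -> a = 0; heap: [0-4 ALLOC][5-47 FREE]
Op 2: a = realloc(a, 12) -> a = 0; heap: [0-11 ALLOC][12-47 FREE]
Op 3: a = realloc(a, 12) -> a = 0; heap: [0-11 ALLOC][12-47 FREE]
Op 4: a = realloc(a, 2) -> a = 0; heap: [0-1 ALLOC][2-47 FREE]
Op 5: b = malloc(15) -> b = 2; heap: [0-1 ALLOC][2-16 ALLOC][17-47 FREE]
Op 6: c = malloc(6) -> c = 17; heap: [0-1 ALLOC][2-16 ALLOC][17-22 ALLOC][23-47 FREE]
Op 7: d = malloc(4) -> d = 23; heap: [0-1 ALLOC][2-16 ALLOC][17-22 ALLOC][23-26 ALLOC][27-47 FREE]
free(d): d = 23 -> block [23-26 ALLOC]; mark free, coalesce with adjacent free neighbors -> [0-1 ALLOC][2-16 ALLOC][17-22 ALLOC][23-47 FREE]

Answer: [0-1 ALLOC][2-16 ALLOC][17-22 ALLOC][23-47 FREE]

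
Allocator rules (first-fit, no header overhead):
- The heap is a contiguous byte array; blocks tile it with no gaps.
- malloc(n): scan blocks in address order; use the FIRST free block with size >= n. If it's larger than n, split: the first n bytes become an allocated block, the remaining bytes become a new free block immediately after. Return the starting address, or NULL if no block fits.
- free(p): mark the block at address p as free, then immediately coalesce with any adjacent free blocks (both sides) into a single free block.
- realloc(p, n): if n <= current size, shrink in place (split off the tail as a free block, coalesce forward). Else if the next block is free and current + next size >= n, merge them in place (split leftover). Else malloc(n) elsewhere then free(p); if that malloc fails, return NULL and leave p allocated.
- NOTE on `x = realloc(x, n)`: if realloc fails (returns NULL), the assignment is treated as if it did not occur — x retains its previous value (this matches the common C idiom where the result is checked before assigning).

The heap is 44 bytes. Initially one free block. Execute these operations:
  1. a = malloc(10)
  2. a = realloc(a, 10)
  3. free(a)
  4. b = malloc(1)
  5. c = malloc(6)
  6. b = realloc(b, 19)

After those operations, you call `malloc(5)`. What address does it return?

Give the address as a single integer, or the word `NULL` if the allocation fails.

Answer: 26

Derivation:
Op 1: a = malloc(10) -> a = 0; heap: [0-9 ALLOC][10-43 FREE]
Op 2: a = realloc(a, 10) -> a = 0; heap: [0-9 ALLOC][10-43 FREE]
Op 3: free(a) -> (freed a); heap: [0-43 FREE]
Op 4: b = malloc(1) -> b = 0; heap: [0-0 ALLOC][1-43 FREE]
Op 5: c = malloc(6) -> c = 1; heap: [0-0 ALLOC][1-6 ALLOC][7-43 FREE]
Op 6: b = realloc(b, 19) -> b = 7; heap: [0-0 FREE][1-6 ALLOC][7-25 ALLOC][26-43 FREE]
malloc(5): first-fit scan over [0-0 FREE][1-6 ALLOC][7-25 ALLOC][26-43 FREE] -> 26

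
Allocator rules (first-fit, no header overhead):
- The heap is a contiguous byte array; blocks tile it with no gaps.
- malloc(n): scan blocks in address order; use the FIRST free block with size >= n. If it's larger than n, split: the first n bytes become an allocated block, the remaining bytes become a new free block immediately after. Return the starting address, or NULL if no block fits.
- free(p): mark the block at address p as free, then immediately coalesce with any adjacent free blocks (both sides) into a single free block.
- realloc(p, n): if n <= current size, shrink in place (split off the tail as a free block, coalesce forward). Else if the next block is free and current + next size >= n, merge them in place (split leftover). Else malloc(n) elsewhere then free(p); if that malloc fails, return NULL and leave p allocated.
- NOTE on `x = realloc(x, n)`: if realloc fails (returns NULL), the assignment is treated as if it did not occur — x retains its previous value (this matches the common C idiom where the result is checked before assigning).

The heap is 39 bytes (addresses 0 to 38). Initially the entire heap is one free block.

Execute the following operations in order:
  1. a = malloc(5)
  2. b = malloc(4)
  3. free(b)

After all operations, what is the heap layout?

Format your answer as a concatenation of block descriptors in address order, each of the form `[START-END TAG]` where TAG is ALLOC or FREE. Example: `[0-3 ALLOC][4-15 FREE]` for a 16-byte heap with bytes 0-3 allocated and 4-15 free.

Op 1: a = malloc(5) -> a = 0; heap: [0-4 ALLOC][5-38 FREE]
Op 2: b = malloc(4) -> b = 5; heap: [0-4 ALLOC][5-8 ALLOC][9-38 FREE]
Op 3: free(b) -> (freed b); heap: [0-4 ALLOC][5-38 FREE]

Answer: [0-4 ALLOC][5-38 FREE]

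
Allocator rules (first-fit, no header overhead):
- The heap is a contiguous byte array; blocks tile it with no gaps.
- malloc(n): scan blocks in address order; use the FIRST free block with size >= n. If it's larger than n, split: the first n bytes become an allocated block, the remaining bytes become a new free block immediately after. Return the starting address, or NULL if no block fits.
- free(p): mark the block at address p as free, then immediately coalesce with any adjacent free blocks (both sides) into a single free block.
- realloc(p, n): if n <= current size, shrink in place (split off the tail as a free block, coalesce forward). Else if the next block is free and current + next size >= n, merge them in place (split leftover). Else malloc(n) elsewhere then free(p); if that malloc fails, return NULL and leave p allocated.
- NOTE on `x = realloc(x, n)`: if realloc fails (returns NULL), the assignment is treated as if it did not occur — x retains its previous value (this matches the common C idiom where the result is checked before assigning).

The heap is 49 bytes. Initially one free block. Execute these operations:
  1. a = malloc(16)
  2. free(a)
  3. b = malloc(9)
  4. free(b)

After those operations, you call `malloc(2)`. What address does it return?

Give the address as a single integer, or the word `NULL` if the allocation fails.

Answer: 0

Derivation:
Op 1: a = malloc(16) -> a = 0; heap: [0-15 ALLOC][16-48 FREE]
Op 2: free(a) -> (freed a); heap: [0-48 FREE]
Op 3: b = malloc(9) -> b = 0; heap: [0-8 ALLOC][9-48 FREE]
Op 4: free(b) -> (freed b); heap: [0-48 FREE]
malloc(2): first-fit scan over [0-48 FREE] -> 0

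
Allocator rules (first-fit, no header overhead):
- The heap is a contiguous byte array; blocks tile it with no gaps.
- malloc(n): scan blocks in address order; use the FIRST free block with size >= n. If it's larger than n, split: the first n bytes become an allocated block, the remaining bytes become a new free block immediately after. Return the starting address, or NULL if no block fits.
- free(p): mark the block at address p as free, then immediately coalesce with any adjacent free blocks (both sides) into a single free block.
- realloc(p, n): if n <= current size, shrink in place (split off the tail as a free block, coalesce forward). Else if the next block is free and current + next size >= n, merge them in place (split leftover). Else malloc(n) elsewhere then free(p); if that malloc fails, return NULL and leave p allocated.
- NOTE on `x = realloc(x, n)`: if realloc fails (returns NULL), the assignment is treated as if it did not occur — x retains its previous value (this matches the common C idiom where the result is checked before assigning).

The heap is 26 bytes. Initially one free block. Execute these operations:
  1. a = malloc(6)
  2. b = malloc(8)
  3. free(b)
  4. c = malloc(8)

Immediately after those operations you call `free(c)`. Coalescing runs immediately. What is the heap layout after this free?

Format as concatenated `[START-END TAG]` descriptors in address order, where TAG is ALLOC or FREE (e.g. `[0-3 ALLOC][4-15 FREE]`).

Answer: [0-5 ALLOC][6-25 FREE]

Derivation:
Op 1: a = malloc(6) -> a = 0; heap: [0-5 ALLOC][6-25 FREE]
Op 2: b = malloc(8) -> b = 6; heap: [0-5 ALLOC][6-13 ALLOC][14-25 FREE]
Op 3: free(b) -> (freed b); heap: [0-5 ALLOC][6-25 FREE]
Op 4: c = malloc(8) -> c = 6; heap: [0-5 ALLOC][6-13 ALLOC][14-25 FREE]
free(c): c = 6 -> block [6-13 ALLOC]; mark free, coalesce with adjacent free neighbors -> [0-5 ALLOC][6-25 FREE]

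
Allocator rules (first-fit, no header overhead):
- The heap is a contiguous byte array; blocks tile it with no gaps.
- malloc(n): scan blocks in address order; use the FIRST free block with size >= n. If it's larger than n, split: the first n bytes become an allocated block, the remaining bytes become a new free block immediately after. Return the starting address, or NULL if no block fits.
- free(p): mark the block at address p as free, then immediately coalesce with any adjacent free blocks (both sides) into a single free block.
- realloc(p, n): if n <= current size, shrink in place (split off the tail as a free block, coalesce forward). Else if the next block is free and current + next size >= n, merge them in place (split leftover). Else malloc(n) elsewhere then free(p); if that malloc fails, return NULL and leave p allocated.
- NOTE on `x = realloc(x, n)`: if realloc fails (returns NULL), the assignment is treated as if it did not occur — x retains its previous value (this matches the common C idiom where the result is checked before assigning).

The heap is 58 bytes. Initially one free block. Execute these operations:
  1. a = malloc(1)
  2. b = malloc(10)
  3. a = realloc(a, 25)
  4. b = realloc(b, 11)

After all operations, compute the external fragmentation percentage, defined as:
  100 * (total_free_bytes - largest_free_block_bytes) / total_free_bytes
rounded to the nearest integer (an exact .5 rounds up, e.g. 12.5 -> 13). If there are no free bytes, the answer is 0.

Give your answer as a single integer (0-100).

Op 1: a = malloc(1) -> a = 0; heap: [0-0 ALLOC][1-57 FREE]
Op 2: b = malloc(10) -> b = 1; heap: [0-0 ALLOC][1-10 ALLOC][11-57 FREE]
Op 3: a = realloc(a, 25) -> a = 11; heap: [0-0 FREE][1-10 ALLOC][11-35 ALLOC][36-57 FREE]
Op 4: b = realloc(b, 11) -> b = 36; heap: [0-10 FREE][11-35 ALLOC][36-46 ALLOC][47-57 FREE]
Free blocks: [11 11] total_free=22 largest=11 -> 100*(22-11)/22 = 1100/22 = 50

Answer: 50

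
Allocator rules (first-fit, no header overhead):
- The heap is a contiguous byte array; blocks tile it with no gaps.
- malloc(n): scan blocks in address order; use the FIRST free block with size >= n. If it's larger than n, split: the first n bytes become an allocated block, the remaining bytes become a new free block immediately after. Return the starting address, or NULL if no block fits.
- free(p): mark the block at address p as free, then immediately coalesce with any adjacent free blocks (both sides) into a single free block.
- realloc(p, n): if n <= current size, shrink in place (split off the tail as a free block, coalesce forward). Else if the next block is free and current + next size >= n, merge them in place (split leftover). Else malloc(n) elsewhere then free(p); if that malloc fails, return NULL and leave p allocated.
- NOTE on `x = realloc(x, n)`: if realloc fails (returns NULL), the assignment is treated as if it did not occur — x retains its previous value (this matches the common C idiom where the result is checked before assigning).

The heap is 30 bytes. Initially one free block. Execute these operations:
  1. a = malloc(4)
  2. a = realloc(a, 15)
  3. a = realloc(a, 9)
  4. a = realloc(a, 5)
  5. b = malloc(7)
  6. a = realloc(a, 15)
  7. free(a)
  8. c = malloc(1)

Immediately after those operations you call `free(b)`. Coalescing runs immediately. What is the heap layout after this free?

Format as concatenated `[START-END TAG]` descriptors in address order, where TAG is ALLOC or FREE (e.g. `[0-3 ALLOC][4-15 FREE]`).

Answer: [0-0 ALLOC][1-29 FREE]

Derivation:
Op 1: a = malloc(4) -> a = 0; heap: [0-3 ALLOC][4-29 FREE]
Op 2: a = realloc(a, 15) -> a = 0; heap: [0-14 ALLOC][15-29 FREE]
Op 3: a = realloc(a, 9) -> a = 0; heap: [0-8 ALLOC][9-29 FREE]
Op 4: a = realloc(a, 5) -> a = 0; heap: [0-4 ALLOC][5-29 FREE]
Op 5: b = malloc(7) -> b = 5; heap: [0-4 ALLOC][5-11 ALLOC][12-29 FREE]
Op 6: a = realloc(a, 15) -> a = 12; heap: [0-4 FREE][5-11 ALLOC][12-26 ALLOC][27-29 FREE]
Op 7: free(a) -> (freed a); heap: [0-4 FREE][5-11 ALLOC][12-29 FREE]
Op 8: c = malloc(1) -> c = 0; heap: [0-0 ALLOC][1-4 FREE][5-11 ALLOC][12-29 FREE]
free(b): b = 5 -> block [5-11 ALLOC]; mark free, coalesce with adjacent free neighbors -> [0-0 ALLOC][1-29 FREE]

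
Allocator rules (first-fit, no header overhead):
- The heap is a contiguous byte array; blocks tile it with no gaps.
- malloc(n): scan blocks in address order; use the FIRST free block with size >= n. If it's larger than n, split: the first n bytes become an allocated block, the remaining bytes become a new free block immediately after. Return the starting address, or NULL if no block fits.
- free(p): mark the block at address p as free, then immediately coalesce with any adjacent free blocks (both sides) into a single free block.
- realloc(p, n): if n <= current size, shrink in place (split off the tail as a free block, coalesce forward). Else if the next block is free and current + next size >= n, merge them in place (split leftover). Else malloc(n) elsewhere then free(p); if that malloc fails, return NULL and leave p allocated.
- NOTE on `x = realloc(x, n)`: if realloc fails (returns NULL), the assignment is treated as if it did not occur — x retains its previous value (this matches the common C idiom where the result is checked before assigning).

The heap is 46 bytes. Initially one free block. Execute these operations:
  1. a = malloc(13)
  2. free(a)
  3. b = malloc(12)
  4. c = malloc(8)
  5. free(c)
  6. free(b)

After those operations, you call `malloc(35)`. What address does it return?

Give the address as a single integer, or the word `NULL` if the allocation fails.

Op 1: a = malloc(13) -> a = 0; heap: [0-12 ALLOC][13-45 FREE]
Op 2: free(a) -> (freed a); heap: [0-45 FREE]
Op 3: b = malloc(12) -> b = 0; heap: [0-11 ALLOC][12-45 FREE]
Op 4: c = malloc(8) -> c = 12; heap: [0-11 ALLOC][12-19 ALLOC][20-45 FREE]
Op 5: free(c) -> (freed c); heap: [0-11 ALLOC][12-45 FREE]
Op 6: free(b) -> (freed b); heap: [0-45 FREE]
malloc(35): first-fit scan over [0-45 FREE] -> 0

Answer: 0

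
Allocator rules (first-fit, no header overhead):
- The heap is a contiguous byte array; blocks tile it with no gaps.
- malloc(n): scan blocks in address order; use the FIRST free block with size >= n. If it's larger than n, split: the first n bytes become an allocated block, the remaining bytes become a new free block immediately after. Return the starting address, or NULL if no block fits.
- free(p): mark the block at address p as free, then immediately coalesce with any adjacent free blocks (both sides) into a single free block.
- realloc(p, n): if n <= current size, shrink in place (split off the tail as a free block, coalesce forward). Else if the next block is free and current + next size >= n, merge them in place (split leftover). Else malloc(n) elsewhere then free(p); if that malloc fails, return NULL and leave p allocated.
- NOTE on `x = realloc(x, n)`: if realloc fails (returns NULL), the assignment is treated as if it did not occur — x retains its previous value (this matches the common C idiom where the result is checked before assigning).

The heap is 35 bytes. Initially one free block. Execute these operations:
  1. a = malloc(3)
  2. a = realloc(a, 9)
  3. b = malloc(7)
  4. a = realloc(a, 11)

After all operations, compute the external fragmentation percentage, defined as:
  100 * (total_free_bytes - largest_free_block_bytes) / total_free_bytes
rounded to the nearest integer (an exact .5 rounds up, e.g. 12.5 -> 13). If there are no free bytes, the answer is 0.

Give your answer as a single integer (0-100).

Answer: 47

Derivation:
Op 1: a = malloc(3) -> a = 0; heap: [0-2 ALLOC][3-34 FREE]
Op 2: a = realloc(a, 9) -> a = 0; heap: [0-8 ALLOC][9-34 FREE]
Op 3: b = malloc(7) -> b = 9; heap: [0-8 ALLOC][9-15 ALLOC][16-34 FREE]
Op 4: a = realloc(a, 11) -> a = 16; heap: [0-8 FREE][9-15 ALLOC][16-26 ALLOC][27-34 FREE]
Free blocks: [9 8] total_free=17 largest=9 -> 100*(17-9)/17 = 800/17 ≈ 47.059 -> rounds to 47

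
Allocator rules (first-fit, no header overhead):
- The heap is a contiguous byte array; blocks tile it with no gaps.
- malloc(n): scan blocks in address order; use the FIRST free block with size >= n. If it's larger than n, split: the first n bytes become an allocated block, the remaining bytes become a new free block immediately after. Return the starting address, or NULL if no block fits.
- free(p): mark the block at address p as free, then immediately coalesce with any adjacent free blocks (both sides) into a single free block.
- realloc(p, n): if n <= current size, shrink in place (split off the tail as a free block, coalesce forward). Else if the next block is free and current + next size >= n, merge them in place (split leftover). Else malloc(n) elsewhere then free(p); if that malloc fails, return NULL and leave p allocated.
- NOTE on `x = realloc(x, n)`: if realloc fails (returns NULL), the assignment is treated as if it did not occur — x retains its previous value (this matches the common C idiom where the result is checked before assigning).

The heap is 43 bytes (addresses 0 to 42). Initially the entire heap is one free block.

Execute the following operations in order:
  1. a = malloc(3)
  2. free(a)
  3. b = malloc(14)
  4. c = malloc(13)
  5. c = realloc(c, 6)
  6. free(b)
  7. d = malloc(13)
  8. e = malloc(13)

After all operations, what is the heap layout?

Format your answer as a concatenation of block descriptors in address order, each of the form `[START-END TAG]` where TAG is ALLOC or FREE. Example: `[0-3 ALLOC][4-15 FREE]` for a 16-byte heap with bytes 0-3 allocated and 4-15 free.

Op 1: a = malloc(3) -> a = 0; heap: [0-2 ALLOC][3-42 FREE]
Op 2: free(a) -> (freed a); heap: [0-42 FREE]
Op 3: b = malloc(14) -> b = 0; heap: [0-13 ALLOC][14-42 FREE]
Op 4: c = malloc(13) -> c = 14; heap: [0-13 ALLOC][14-26 ALLOC][27-42 FREE]
Op 5: c = realloc(c, 6) -> c = 14; heap: [0-13 ALLOC][14-19 ALLOC][20-42 FREE]
Op 6: free(b) -> (freed b); heap: [0-13 FREE][14-19 ALLOC][20-42 FREE]
Op 7: d = malloc(13) -> d = 0; heap: [0-12 ALLOC][13-13 FREE][14-19 ALLOC][20-42 FREE]
Op 8: e = malloc(13) -> e = 20; heap: [0-12 ALLOC][13-13 FREE][14-19 ALLOC][20-32 ALLOC][33-42 FREE]

Answer: [0-12 ALLOC][13-13 FREE][14-19 ALLOC][20-32 ALLOC][33-42 FREE]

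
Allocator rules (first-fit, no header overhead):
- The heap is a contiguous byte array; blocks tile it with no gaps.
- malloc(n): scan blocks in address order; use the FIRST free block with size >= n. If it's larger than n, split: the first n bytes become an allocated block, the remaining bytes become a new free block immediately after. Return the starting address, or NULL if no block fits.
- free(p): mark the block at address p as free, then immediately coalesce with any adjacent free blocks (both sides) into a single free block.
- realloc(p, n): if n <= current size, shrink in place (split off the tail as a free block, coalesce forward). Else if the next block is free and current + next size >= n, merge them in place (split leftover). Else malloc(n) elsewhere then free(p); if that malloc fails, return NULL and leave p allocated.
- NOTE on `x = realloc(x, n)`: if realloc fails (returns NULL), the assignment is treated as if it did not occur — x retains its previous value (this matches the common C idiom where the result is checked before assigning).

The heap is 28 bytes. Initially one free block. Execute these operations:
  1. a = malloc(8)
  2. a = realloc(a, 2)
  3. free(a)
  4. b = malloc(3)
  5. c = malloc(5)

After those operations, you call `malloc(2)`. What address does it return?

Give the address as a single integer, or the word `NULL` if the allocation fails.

Op 1: a = malloc(8) -> a = 0; heap: [0-7 ALLOC][8-27 FREE]
Op 2: a = realloc(a, 2) -> a = 0; heap: [0-1 ALLOC][2-27 FREE]
Op 3: free(a) -> (freed a); heap: [0-27 FREE]
Op 4: b = malloc(3) -> b = 0; heap: [0-2 ALLOC][3-27 FREE]
Op 5: c = malloc(5) -> c = 3; heap: [0-2 ALLOC][3-7 ALLOC][8-27 FREE]
malloc(2): first-fit scan over [0-2 ALLOC][3-7 ALLOC][8-27 FREE] -> 8

Answer: 8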